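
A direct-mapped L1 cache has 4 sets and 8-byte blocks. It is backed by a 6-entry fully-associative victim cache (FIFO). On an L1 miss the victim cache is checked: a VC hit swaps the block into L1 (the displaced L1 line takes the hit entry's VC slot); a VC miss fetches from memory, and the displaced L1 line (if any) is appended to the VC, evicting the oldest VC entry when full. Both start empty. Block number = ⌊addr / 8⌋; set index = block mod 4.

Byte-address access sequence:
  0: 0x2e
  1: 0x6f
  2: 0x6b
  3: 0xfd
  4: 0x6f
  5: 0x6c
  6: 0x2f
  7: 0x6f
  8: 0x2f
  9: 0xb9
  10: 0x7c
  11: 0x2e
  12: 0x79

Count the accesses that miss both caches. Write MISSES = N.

0: 0x2e (blk 5, set 1) → MISS  vc=[]
1: 0x6f (blk 13, set 1) → MISS  vc=[5]
2: 0x6b (blk 13, set 1) → L1-HIT  vc=[5]
3: 0xfd (blk 31, set 3) → MISS  vc=[5]
4: 0x6f (blk 13, set 1) → L1-HIT  vc=[5]
5: 0x6c (blk 13, set 1) → L1-HIT  vc=[5]
6: 0x2f (blk 5, set 1) → VC-HIT  vc=[13]
7: 0x6f (blk 13, set 1) → VC-HIT  vc=[5]
8: 0x2f (blk 5, set 1) → VC-HIT  vc=[13]
9: 0xb9 (blk 23, set 3) → MISS  vc=[13, 31]
10: 0x7c (blk 15, set 3) → MISS  vc=[13, 31, 23]
11: 0x2e (blk 5, set 1) → L1-HIT  vc=[13, 31, 23]
12: 0x79 (blk 15, set 3) → L1-HIT  vc=[13, 31, 23]

MISSES = 5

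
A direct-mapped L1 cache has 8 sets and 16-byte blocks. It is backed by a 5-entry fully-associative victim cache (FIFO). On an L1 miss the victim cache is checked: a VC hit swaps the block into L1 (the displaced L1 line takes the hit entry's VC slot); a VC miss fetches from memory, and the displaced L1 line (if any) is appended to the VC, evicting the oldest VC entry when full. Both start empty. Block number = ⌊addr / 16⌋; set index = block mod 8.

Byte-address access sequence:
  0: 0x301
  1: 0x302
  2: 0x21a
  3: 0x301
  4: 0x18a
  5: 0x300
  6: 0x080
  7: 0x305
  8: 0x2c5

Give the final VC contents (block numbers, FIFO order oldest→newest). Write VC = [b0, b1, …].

VC = [24, 8]

  [0] addr=0x301 blk=48 s=0: MISS | VC []
  [1] addr=0x302 blk=48 s=0: L1-HIT | VC []
  [2] addr=0x21a blk=33 s=1: MISS | VC []
  [3] addr=0x301 blk=48 s=0: L1-HIT | VC []
  [4] addr=0x18a blk=24 s=0: MISS | VC [48]
  [5] addr=0x300 blk=48 s=0: VC-HIT | VC [24]
  [6] addr=0x80 blk=8 s=0: MISS | VC [24, 48]
  [7] addr=0x305 blk=48 s=0: VC-HIT | VC [24, 8]
  [8] addr=0x2c5 blk=44 s=4: MISS | VC [24, 8]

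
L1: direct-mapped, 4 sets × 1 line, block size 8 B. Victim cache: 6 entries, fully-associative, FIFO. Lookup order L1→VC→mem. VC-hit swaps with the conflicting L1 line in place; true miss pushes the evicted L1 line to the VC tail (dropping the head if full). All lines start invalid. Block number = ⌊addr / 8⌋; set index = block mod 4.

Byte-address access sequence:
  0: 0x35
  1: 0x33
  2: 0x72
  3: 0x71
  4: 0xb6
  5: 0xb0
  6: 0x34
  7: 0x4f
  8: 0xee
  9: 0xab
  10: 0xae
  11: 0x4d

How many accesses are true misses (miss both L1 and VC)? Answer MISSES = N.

MISSES = 6

0: 0x35 (blk 6, set 2) → MISS  vc=[]
1: 0x33 (blk 6, set 2) → L1-HIT  vc=[]
2: 0x72 (blk 14, set 2) → MISS  vc=[6]
3: 0x71 (blk 14, set 2) → L1-HIT  vc=[6]
4: 0xb6 (blk 22, set 2) → MISS  vc=[6, 14]
5: 0xb0 (blk 22, set 2) → L1-HIT  vc=[6, 14]
6: 0x34 (blk 6, set 2) → VC-HIT  vc=[22, 14]
7: 0x4f (blk 9, set 1) → MISS  vc=[22, 14]
8: 0xee (blk 29, set 1) → MISS  vc=[22, 14, 9]
9: 0xab (blk 21, set 1) → MISS  vc=[22, 14, 9, 29]
10: 0xae (blk 21, set 1) → L1-HIT  vc=[22, 14, 9, 29]
11: 0x4d (blk 9, set 1) → VC-HIT  vc=[22, 14, 21, 29]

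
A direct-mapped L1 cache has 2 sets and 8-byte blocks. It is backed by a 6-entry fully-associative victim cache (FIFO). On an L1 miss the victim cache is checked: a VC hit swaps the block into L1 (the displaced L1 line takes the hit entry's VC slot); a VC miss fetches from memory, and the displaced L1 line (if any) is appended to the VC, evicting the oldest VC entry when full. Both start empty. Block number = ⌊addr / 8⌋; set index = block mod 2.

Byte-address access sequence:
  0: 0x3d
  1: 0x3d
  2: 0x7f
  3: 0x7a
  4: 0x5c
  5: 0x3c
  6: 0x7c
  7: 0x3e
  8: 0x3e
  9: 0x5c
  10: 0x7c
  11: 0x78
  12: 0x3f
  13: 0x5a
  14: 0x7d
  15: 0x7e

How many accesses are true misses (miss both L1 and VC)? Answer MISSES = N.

MISSES = 3

0: 0x3d (blk 7, set 1) → MISS  vc=[]
1: 0x3d (blk 7, set 1) → L1-HIT  vc=[]
2: 0x7f (blk 15, set 1) → MISS  vc=[7]
3: 0x7a (blk 15, set 1) → L1-HIT  vc=[7]
4: 0x5c (blk 11, set 1) → MISS  vc=[7, 15]
5: 0x3c (blk 7, set 1) → VC-HIT  vc=[11, 15]
6: 0x7c (blk 15, set 1) → VC-HIT  vc=[11, 7]
7: 0x3e (blk 7, set 1) → VC-HIT  vc=[11, 15]
8: 0x3e (blk 7, set 1) → L1-HIT  vc=[11, 15]
9: 0x5c (blk 11, set 1) → VC-HIT  vc=[7, 15]
10: 0x7c (blk 15, set 1) → VC-HIT  vc=[7, 11]
11: 0x78 (blk 15, set 1) → L1-HIT  vc=[7, 11]
12: 0x3f (blk 7, set 1) → VC-HIT  vc=[15, 11]
13: 0x5a (blk 11, set 1) → VC-HIT  vc=[15, 7]
14: 0x7d (blk 15, set 1) → VC-HIT  vc=[11, 7]
15: 0x7e (blk 15, set 1) → L1-HIT  vc=[11, 7]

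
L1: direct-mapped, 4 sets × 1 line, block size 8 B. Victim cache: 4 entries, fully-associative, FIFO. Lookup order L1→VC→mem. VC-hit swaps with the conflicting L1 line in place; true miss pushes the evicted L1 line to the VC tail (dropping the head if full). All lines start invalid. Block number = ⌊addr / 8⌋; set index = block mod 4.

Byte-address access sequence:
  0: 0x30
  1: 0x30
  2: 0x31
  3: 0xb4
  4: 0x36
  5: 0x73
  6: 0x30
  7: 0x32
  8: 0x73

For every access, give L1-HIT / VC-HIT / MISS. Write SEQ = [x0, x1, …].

0: 0x30 (blk 6, set 2) → MISS  vc=[]
1: 0x30 (blk 6, set 2) → L1-HIT  vc=[]
2: 0x31 (blk 6, set 2) → L1-HIT  vc=[]
3: 0xb4 (blk 22, set 2) → MISS  vc=[6]
4: 0x36 (blk 6, set 2) → VC-HIT  vc=[22]
5: 0x73 (blk 14, set 2) → MISS  vc=[22, 6]
6: 0x30 (blk 6, set 2) → VC-HIT  vc=[22, 14]
7: 0x32 (blk 6, set 2) → L1-HIT  vc=[22, 14]
8: 0x73 (blk 14, set 2) → VC-HIT  vc=[22, 6]

SEQ = [MISS, L1-HIT, L1-HIT, MISS, VC-HIT, MISS, VC-HIT, L1-HIT, VC-HIT]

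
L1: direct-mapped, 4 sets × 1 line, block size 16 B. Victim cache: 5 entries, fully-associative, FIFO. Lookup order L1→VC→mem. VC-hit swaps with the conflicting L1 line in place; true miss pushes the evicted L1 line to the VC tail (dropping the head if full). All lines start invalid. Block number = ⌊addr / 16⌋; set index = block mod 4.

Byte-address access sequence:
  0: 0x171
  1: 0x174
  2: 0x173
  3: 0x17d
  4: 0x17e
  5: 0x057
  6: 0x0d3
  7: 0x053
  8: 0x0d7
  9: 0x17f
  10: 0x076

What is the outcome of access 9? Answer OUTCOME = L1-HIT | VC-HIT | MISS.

  [0] addr=0x171 blk=23 s=3: MISS | VC []
  [1] addr=0x174 blk=23 s=3: L1-HIT | VC []
  [2] addr=0x173 blk=23 s=3: L1-HIT | VC []
  [3] addr=0x17d blk=23 s=3: L1-HIT | VC []
  [4] addr=0x17e blk=23 s=3: L1-HIT | VC []
  [5] addr=0x57 blk=5 s=1: MISS | VC []
  [6] addr=0xd3 blk=13 s=1: MISS | VC [5]
  [7] addr=0x53 blk=5 s=1: VC-HIT | VC [13]
  [8] addr=0xd7 blk=13 s=1: VC-HIT | VC [5]
  [9] addr=0x17f blk=23 s=3: L1-HIT | VC [5]
  [10] addr=0x76 blk=7 s=3: MISS | VC [5, 23]

OUTCOME = L1-HIT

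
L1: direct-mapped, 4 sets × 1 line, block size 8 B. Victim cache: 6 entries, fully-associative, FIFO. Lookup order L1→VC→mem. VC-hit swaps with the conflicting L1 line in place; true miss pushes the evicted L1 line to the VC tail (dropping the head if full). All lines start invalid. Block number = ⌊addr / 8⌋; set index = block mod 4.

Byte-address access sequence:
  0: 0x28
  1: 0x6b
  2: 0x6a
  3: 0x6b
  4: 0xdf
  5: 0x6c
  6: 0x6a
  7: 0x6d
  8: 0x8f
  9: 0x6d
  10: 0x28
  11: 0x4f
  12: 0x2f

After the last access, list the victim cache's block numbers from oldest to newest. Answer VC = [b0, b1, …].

VC = [13, 17, 9]

  [0] addr=0x28 blk=5 s=1: MISS | VC []
  [1] addr=0x6b blk=13 s=1: MISS | VC [5]
  [2] addr=0x6a blk=13 s=1: L1-HIT | VC [5]
  [3] addr=0x6b blk=13 s=1: L1-HIT | VC [5]
  [4] addr=0xdf blk=27 s=3: MISS | VC [5]
  [5] addr=0x6c blk=13 s=1: L1-HIT | VC [5]
  [6] addr=0x6a blk=13 s=1: L1-HIT | VC [5]
  [7] addr=0x6d blk=13 s=1: L1-HIT | VC [5]
  [8] addr=0x8f blk=17 s=1: MISS | VC [5, 13]
  [9] addr=0x6d blk=13 s=1: VC-HIT | VC [5, 17]
  [10] addr=0x28 blk=5 s=1: VC-HIT | VC [13, 17]
  [11] addr=0x4f blk=9 s=1: MISS | VC [13, 17, 5]
  [12] addr=0x2f blk=5 s=1: VC-HIT | VC [13, 17, 9]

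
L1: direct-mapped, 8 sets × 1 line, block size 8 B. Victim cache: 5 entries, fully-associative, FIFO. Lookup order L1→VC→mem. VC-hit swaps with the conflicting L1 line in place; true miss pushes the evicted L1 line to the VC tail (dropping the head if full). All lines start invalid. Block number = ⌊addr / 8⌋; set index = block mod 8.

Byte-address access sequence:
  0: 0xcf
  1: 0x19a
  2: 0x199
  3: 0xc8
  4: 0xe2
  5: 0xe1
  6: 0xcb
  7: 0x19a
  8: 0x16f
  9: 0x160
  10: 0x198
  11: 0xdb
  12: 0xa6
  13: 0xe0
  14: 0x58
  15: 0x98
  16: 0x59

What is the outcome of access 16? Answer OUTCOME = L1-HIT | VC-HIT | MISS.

OUTCOME = VC-HIT

0: 0xcf (blk 25, set 1) → MISS  vc=[]
1: 0x19a (blk 51, set 3) → MISS  vc=[]
2: 0x199 (blk 51, set 3) → L1-HIT  vc=[]
3: 0xc8 (blk 25, set 1) → L1-HIT  vc=[]
4: 0xe2 (blk 28, set 4) → MISS  vc=[]
5: 0xe1 (blk 28, set 4) → L1-HIT  vc=[]
6: 0xcb (blk 25, set 1) → L1-HIT  vc=[]
7: 0x19a (blk 51, set 3) → L1-HIT  vc=[]
8: 0x16f (blk 45, set 5) → MISS  vc=[]
9: 0x160 (blk 44, set 4) → MISS  vc=[28]
10: 0x198 (blk 51, set 3) → L1-HIT  vc=[28]
11: 0xdb (blk 27, set 3) → MISS  vc=[28, 51]
12: 0xa6 (blk 20, set 4) → MISS  vc=[28, 51, 44]
13: 0xe0 (blk 28, set 4) → VC-HIT  vc=[20, 51, 44]
14: 0x58 (blk 11, set 3) → MISS  vc=[20, 51, 44, 27]
15: 0x98 (blk 19, set 3) → MISS  vc=[20, 51, 44, 27, 11]
16: 0x59 (blk 11, set 3) → VC-HIT  vc=[20, 51, 44, 27, 19]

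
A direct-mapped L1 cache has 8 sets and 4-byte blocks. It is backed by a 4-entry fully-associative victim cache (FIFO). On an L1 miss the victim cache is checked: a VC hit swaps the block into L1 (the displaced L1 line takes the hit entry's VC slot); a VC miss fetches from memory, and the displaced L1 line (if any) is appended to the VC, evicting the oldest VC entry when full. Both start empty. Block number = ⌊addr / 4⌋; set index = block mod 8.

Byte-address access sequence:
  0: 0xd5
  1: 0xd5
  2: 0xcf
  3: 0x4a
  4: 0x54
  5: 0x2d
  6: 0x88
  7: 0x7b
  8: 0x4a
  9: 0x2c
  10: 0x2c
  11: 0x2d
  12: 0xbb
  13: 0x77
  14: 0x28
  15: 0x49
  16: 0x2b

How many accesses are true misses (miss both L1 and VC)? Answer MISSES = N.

MISSES = 10

#0 0xd5→b53/s5 MISS; vc=[]
#1 0xd5→b53/s5 L1-HIT; vc=[]
#2 0xcf→b51/s3 MISS; vc=[]
#3 0x4a→b18/s2 MISS; vc=[]
#4 0x54→b21/s5 MISS; vc=[53]
#5 0x2d→b11/s3 MISS; vc=[53,51]
#6 0x88→b34/s2 MISS; vc=[53,51,18]
#7 0x7b→b30/s6 MISS; vc=[53,51,18]
#8 0x4a→b18/s2 VC-HIT; vc=[53,51,34]
#9 0x2c→b11/s3 L1-HIT; vc=[53,51,34]
#10 0x2c→b11/s3 L1-HIT; vc=[53,51,34]
#11 0x2d→b11/s3 L1-HIT; vc=[53,51,34]
#12 0xbb→b46/s6 MISS; vc=[53,51,34,30]
#13 0x77→b29/s5 MISS; vc=[51,34,30,21]
#14 0x28→b10/s2 MISS; vc=[34,30,21,18]
#15 0x49→b18/s2 VC-HIT; vc=[34,30,21,10]
#16 0x2b→b10/s2 VC-HIT; vc=[34,30,21,18]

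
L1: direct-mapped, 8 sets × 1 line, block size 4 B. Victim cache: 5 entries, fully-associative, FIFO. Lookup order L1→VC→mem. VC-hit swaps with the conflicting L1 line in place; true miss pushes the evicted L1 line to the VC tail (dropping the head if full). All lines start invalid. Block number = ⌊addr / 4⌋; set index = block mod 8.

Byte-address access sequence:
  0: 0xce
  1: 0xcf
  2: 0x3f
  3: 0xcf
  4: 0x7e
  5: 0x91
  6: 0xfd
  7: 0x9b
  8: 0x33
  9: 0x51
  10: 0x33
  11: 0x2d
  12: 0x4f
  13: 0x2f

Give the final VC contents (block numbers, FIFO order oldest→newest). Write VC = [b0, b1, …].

VC = [31, 36, 20, 51, 19]

#0 0xce→b51/s3 MISS; vc=[]
#1 0xcf→b51/s3 L1-HIT; vc=[]
#2 0x3f→b15/s7 MISS; vc=[]
#3 0xcf→b51/s3 L1-HIT; vc=[]
#4 0x7e→b31/s7 MISS; vc=[15]
#5 0x91→b36/s4 MISS; vc=[15]
#6 0xfd→b63/s7 MISS; vc=[15,31]
#7 0x9b→b38/s6 MISS; vc=[15,31]
#8 0x33→b12/s4 MISS; vc=[15,31,36]
#9 0x51→b20/s4 MISS; vc=[15,31,36,12]
#10 0x33→b12/s4 VC-HIT; vc=[15,31,36,20]
#11 0x2d→b11/s3 MISS; vc=[15,31,36,20,51]
#12 0x4f→b19/s3 MISS; vc=[31,36,20,51,11]
#13 0x2f→b11/s3 VC-HIT; vc=[31,36,20,51,19]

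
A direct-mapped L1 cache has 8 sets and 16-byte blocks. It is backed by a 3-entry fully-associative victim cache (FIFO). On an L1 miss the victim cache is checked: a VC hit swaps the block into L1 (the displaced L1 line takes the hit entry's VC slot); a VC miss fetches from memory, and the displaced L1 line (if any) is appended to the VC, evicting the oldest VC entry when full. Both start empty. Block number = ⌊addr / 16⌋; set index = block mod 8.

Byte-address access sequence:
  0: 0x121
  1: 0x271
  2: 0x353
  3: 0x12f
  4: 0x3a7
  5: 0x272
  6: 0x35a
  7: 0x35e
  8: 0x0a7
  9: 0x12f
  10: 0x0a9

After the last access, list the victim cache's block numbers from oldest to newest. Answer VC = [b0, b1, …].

VC = [18, 58]

#0 0x121→b18/s2 MISS; vc=[]
#1 0x271→b39/s7 MISS; vc=[]
#2 0x353→b53/s5 MISS; vc=[]
#3 0x12f→b18/s2 L1-HIT; vc=[]
#4 0x3a7→b58/s2 MISS; vc=[18]
#5 0x272→b39/s7 L1-HIT; vc=[18]
#6 0x35a→b53/s5 L1-HIT; vc=[18]
#7 0x35e→b53/s5 L1-HIT; vc=[18]
#8 0xa7→b10/s2 MISS; vc=[18,58]
#9 0x12f→b18/s2 VC-HIT; vc=[10,58]
#10 0xa9→b10/s2 VC-HIT; vc=[18,58]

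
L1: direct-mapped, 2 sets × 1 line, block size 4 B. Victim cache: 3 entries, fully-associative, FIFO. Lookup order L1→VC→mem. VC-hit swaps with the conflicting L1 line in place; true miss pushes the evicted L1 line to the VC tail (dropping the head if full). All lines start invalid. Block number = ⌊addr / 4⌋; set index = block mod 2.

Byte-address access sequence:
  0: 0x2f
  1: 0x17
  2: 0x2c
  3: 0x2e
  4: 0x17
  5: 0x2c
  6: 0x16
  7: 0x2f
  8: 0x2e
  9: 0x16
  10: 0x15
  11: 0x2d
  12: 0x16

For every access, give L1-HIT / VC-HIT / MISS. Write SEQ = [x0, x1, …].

  [0] addr=0x2f blk=11 s=1: MISS | VC []
  [1] addr=0x17 blk=5 s=1: MISS | VC [11]
  [2] addr=0x2c blk=11 s=1: VC-HIT | VC [5]
  [3] addr=0x2e blk=11 s=1: L1-HIT | VC [5]
  [4] addr=0x17 blk=5 s=1: VC-HIT | VC [11]
  [5] addr=0x2c blk=11 s=1: VC-HIT | VC [5]
  [6] addr=0x16 blk=5 s=1: VC-HIT | VC [11]
  [7] addr=0x2f blk=11 s=1: VC-HIT | VC [5]
  [8] addr=0x2e blk=11 s=1: L1-HIT | VC [5]
  [9] addr=0x16 blk=5 s=1: VC-HIT | VC [11]
  [10] addr=0x15 blk=5 s=1: L1-HIT | VC [11]
  [11] addr=0x2d blk=11 s=1: VC-HIT | VC [5]
  [12] addr=0x16 blk=5 s=1: VC-HIT | VC [11]

SEQ = [MISS, MISS, VC-HIT, L1-HIT, VC-HIT, VC-HIT, VC-HIT, VC-HIT, L1-HIT, VC-HIT, L1-HIT, VC-HIT, VC-HIT]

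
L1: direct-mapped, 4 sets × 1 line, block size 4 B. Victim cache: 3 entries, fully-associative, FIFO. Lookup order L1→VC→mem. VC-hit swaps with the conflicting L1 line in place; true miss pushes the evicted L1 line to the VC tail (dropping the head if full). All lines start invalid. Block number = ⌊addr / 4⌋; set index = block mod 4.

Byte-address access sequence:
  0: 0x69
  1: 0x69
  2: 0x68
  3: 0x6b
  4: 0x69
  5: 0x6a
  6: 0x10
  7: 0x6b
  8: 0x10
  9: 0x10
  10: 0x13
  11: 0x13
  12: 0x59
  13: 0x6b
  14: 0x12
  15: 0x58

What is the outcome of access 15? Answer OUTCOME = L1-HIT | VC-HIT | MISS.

OUTCOME = VC-HIT

0: 0x69 (blk 26, set 2) → MISS  vc=[]
1: 0x69 (blk 26, set 2) → L1-HIT  vc=[]
2: 0x68 (blk 26, set 2) → L1-HIT  vc=[]
3: 0x6b (blk 26, set 2) → L1-HIT  vc=[]
4: 0x69 (blk 26, set 2) → L1-HIT  vc=[]
5: 0x6a (blk 26, set 2) → L1-HIT  vc=[]
6: 0x10 (blk 4, set 0) → MISS  vc=[]
7: 0x6b (blk 26, set 2) → L1-HIT  vc=[]
8: 0x10 (blk 4, set 0) → L1-HIT  vc=[]
9: 0x10 (blk 4, set 0) → L1-HIT  vc=[]
10: 0x13 (blk 4, set 0) → L1-HIT  vc=[]
11: 0x13 (blk 4, set 0) → L1-HIT  vc=[]
12: 0x59 (blk 22, set 2) → MISS  vc=[26]
13: 0x6b (blk 26, set 2) → VC-HIT  vc=[22]
14: 0x12 (blk 4, set 0) → L1-HIT  vc=[22]
15: 0x58 (blk 22, set 2) → VC-HIT  vc=[26]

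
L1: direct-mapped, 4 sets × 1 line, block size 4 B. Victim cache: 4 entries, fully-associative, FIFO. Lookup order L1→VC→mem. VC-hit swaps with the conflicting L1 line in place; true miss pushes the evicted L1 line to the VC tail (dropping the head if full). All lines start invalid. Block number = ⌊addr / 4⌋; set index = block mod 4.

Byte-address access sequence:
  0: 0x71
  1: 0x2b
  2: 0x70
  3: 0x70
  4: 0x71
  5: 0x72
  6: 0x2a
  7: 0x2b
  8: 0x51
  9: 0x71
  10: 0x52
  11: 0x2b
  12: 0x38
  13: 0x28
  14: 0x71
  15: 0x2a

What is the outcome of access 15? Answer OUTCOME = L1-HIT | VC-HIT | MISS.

  [0] addr=0x71 blk=28 s=0: MISS | VC []
  [1] addr=0x2b blk=10 s=2: MISS | VC []
  [2] addr=0x70 blk=28 s=0: L1-HIT | VC []
  [3] addr=0x70 blk=28 s=0: L1-HIT | VC []
  [4] addr=0x71 blk=28 s=0: L1-HIT | VC []
  [5] addr=0x72 blk=28 s=0: L1-HIT | VC []
  [6] addr=0x2a blk=10 s=2: L1-HIT | VC []
  [7] addr=0x2b blk=10 s=2: L1-HIT | VC []
  [8] addr=0x51 blk=20 s=0: MISS | VC [28]
  [9] addr=0x71 blk=28 s=0: VC-HIT | VC [20]
  [10] addr=0x52 blk=20 s=0: VC-HIT | VC [28]
  [11] addr=0x2b blk=10 s=2: L1-HIT | VC [28]
  [12] addr=0x38 blk=14 s=2: MISS | VC [28, 10]
  [13] addr=0x28 blk=10 s=2: VC-HIT | VC [28, 14]
  [14] addr=0x71 blk=28 s=0: VC-HIT | VC [20, 14]
  [15] addr=0x2a blk=10 s=2: L1-HIT | VC [20, 14]

OUTCOME = L1-HIT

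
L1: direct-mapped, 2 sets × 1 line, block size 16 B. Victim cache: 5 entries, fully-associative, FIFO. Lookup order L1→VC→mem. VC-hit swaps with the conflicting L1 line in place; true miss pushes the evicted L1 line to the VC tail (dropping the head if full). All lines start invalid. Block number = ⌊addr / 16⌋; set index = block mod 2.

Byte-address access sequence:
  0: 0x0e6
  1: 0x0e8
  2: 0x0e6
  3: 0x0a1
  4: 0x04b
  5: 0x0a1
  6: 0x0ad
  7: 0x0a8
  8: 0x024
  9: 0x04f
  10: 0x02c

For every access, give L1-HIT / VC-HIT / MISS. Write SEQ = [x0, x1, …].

SEQ = [MISS, L1-HIT, L1-HIT, MISS, MISS, VC-HIT, L1-HIT, L1-HIT, MISS, VC-HIT, VC-HIT]

  [0] addr=0xe6 blk=14 s=0: MISS | VC []
  [1] addr=0xe8 blk=14 s=0: L1-HIT | VC []
  [2] addr=0xe6 blk=14 s=0: L1-HIT | VC []
  [3] addr=0xa1 blk=10 s=0: MISS | VC [14]
  [4] addr=0x4b blk=4 s=0: MISS | VC [14, 10]
  [5] addr=0xa1 blk=10 s=0: VC-HIT | VC [14, 4]
  [6] addr=0xad blk=10 s=0: L1-HIT | VC [14, 4]
  [7] addr=0xa8 blk=10 s=0: L1-HIT | VC [14, 4]
  [8] addr=0x24 blk=2 s=0: MISS | VC [14, 4, 10]
  [9] addr=0x4f blk=4 s=0: VC-HIT | VC [14, 2, 10]
  [10] addr=0x2c blk=2 s=0: VC-HIT | VC [14, 4, 10]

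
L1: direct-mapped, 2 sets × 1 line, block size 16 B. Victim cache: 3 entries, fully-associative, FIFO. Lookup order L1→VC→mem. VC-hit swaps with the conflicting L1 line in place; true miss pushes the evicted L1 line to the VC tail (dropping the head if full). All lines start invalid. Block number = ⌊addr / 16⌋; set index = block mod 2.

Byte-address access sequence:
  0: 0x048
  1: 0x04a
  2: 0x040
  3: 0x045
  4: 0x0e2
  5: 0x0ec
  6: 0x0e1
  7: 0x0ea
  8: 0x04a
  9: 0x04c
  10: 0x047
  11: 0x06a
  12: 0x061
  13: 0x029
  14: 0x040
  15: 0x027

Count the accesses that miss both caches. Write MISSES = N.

MISSES = 4

  [0] addr=0x48 blk=4 s=0: MISS | VC []
  [1] addr=0x4a blk=4 s=0: L1-HIT | VC []
  [2] addr=0x40 blk=4 s=0: L1-HIT | VC []
  [3] addr=0x45 blk=4 s=0: L1-HIT | VC []
  [4] addr=0xe2 blk=14 s=0: MISS | VC [4]
  [5] addr=0xec blk=14 s=0: L1-HIT | VC [4]
  [6] addr=0xe1 blk=14 s=0: L1-HIT | VC [4]
  [7] addr=0xea blk=14 s=0: L1-HIT | VC [4]
  [8] addr=0x4a blk=4 s=0: VC-HIT | VC [14]
  [9] addr=0x4c blk=4 s=0: L1-HIT | VC [14]
  [10] addr=0x47 blk=4 s=0: L1-HIT | VC [14]
  [11] addr=0x6a blk=6 s=0: MISS | VC [14, 4]
  [12] addr=0x61 blk=6 s=0: L1-HIT | VC [14, 4]
  [13] addr=0x29 blk=2 s=0: MISS | VC [14, 4, 6]
  [14] addr=0x40 blk=4 s=0: VC-HIT | VC [14, 2, 6]
  [15] addr=0x27 blk=2 s=0: VC-HIT | VC [14, 4, 6]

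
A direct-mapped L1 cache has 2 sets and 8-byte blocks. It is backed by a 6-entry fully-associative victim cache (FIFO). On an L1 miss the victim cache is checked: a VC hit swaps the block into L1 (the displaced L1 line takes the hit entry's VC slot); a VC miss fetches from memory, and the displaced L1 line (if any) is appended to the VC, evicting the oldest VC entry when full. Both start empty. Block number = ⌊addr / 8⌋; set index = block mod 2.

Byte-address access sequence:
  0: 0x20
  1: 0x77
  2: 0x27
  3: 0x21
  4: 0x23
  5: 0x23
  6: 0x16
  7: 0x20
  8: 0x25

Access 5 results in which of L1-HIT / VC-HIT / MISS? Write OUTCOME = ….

  [0] addr=0x20 blk=4 s=0: MISS | VC []
  [1] addr=0x77 blk=14 s=0: MISS | VC [4]
  [2] addr=0x27 blk=4 s=0: VC-HIT | VC [14]
  [3] addr=0x21 blk=4 s=0: L1-HIT | VC [14]
  [4] addr=0x23 blk=4 s=0: L1-HIT | VC [14]
  [5] addr=0x23 blk=4 s=0: L1-HIT | VC [14]
  [6] addr=0x16 blk=2 s=0: MISS | VC [14, 4]
  [7] addr=0x20 blk=4 s=0: VC-HIT | VC [14, 2]
  [8] addr=0x25 blk=4 s=0: L1-HIT | VC [14, 2]

OUTCOME = L1-HIT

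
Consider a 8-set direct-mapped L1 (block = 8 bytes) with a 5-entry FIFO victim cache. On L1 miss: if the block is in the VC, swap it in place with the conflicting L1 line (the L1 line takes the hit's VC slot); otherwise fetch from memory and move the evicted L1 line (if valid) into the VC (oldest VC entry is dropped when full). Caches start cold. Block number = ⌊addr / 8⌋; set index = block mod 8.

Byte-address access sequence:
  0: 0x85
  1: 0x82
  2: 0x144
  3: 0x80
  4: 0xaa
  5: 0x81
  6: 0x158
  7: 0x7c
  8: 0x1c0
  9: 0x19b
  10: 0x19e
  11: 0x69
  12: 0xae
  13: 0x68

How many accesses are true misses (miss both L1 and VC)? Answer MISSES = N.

  [0] addr=0x85 blk=16 s=0: MISS | VC []
  [1] addr=0x82 blk=16 s=0: L1-HIT | VC []
  [2] addr=0x144 blk=40 s=0: MISS | VC [16]
  [3] addr=0x80 blk=16 s=0: VC-HIT | VC [40]
  [4] addr=0xaa blk=21 s=5: MISS | VC [40]
  [5] addr=0x81 blk=16 s=0: L1-HIT | VC [40]
  [6] addr=0x158 blk=43 s=3: MISS | VC [40]
  [7] addr=0x7c blk=15 s=7: MISS | VC [40]
  [8] addr=0x1c0 blk=56 s=0: MISS | VC [40, 16]
  [9] addr=0x19b blk=51 s=3: MISS | VC [40, 16, 43]
  [10] addr=0x19e blk=51 s=3: L1-HIT | VC [40, 16, 43]
  [11] addr=0x69 blk=13 s=5: MISS | VC [40, 16, 43, 21]
  [12] addr=0xae blk=21 s=5: VC-HIT | VC [40, 16, 43, 13]
  [13] addr=0x68 blk=13 s=5: VC-HIT | VC [40, 16, 43, 21]

MISSES = 8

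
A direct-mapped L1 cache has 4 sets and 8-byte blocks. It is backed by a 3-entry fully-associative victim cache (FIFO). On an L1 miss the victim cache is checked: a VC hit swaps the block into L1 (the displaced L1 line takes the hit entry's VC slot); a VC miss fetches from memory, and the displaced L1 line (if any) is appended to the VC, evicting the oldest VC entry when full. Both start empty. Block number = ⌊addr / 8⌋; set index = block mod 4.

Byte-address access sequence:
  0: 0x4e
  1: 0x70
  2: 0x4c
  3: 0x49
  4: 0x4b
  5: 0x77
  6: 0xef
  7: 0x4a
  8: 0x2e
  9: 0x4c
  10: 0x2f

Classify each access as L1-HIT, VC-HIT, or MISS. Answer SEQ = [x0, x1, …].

SEQ = [MISS, MISS, L1-HIT, L1-HIT, L1-HIT, L1-HIT, MISS, VC-HIT, MISS, VC-HIT, VC-HIT]

#0 0x4e→b9/s1 MISS; vc=[]
#1 0x70→b14/s2 MISS; vc=[]
#2 0x4c→b9/s1 L1-HIT; vc=[]
#3 0x49→b9/s1 L1-HIT; vc=[]
#4 0x4b→b9/s1 L1-HIT; vc=[]
#5 0x77→b14/s2 L1-HIT; vc=[]
#6 0xef→b29/s1 MISS; vc=[9]
#7 0x4a→b9/s1 VC-HIT; vc=[29]
#8 0x2e→b5/s1 MISS; vc=[29,9]
#9 0x4c→b9/s1 VC-HIT; vc=[29,5]
#10 0x2f→b5/s1 VC-HIT; vc=[29,9]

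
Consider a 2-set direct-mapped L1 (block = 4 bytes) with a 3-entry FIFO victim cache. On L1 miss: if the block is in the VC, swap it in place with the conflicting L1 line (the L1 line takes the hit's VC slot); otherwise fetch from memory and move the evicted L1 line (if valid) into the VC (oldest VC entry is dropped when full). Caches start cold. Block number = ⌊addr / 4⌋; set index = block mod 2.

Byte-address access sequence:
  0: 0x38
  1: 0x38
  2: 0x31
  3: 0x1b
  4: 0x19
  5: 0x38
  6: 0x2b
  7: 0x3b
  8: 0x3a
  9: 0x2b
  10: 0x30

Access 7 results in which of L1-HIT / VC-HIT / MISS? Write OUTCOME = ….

OUTCOME = VC-HIT

0: 0x38 (blk 14, set 0) → MISS  vc=[]
1: 0x38 (blk 14, set 0) → L1-HIT  vc=[]
2: 0x31 (blk 12, set 0) → MISS  vc=[14]
3: 0x1b (blk 6, set 0) → MISS  vc=[14, 12]
4: 0x19 (blk 6, set 0) → L1-HIT  vc=[14, 12]
5: 0x38 (blk 14, set 0) → VC-HIT  vc=[6, 12]
6: 0x2b (blk 10, set 0) → MISS  vc=[6, 12, 14]
7: 0x3b (blk 14, set 0) → VC-HIT  vc=[6, 12, 10]
8: 0x3a (blk 14, set 0) → L1-HIT  vc=[6, 12, 10]
9: 0x2b (blk 10, set 0) → VC-HIT  vc=[6, 12, 14]
10: 0x30 (blk 12, set 0) → VC-HIT  vc=[6, 10, 14]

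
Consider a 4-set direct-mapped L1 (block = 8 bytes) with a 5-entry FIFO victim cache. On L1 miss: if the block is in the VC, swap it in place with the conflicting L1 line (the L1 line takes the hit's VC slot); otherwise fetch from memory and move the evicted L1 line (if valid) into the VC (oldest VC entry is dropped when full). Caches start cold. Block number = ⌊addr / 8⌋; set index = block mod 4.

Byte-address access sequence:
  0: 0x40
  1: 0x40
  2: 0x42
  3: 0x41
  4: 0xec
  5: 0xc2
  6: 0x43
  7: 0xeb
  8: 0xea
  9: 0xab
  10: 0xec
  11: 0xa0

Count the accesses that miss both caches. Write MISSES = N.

0: 0x40 (blk 8, set 0) → MISS  vc=[]
1: 0x40 (blk 8, set 0) → L1-HIT  vc=[]
2: 0x42 (blk 8, set 0) → L1-HIT  vc=[]
3: 0x41 (blk 8, set 0) → L1-HIT  vc=[]
4: 0xec (blk 29, set 1) → MISS  vc=[]
5: 0xc2 (blk 24, set 0) → MISS  vc=[8]
6: 0x43 (blk 8, set 0) → VC-HIT  vc=[24]
7: 0xeb (blk 29, set 1) → L1-HIT  vc=[24]
8: 0xea (blk 29, set 1) → L1-HIT  vc=[24]
9: 0xab (blk 21, set 1) → MISS  vc=[24, 29]
10: 0xec (blk 29, set 1) → VC-HIT  vc=[24, 21]
11: 0xa0 (blk 20, set 0) → MISS  vc=[24, 21, 8]

MISSES = 5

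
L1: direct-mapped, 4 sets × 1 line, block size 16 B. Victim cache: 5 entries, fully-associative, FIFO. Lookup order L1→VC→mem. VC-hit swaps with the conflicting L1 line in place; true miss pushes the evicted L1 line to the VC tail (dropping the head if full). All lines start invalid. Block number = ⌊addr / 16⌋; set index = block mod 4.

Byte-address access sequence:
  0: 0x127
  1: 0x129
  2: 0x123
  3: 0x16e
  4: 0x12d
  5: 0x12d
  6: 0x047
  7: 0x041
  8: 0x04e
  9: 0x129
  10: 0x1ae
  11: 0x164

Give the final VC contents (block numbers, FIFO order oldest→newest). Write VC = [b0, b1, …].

VC = [26, 18]

#0 0x127→b18/s2 MISS; vc=[]
#1 0x129→b18/s2 L1-HIT; vc=[]
#2 0x123→b18/s2 L1-HIT; vc=[]
#3 0x16e→b22/s2 MISS; vc=[18]
#4 0x12d→b18/s2 VC-HIT; vc=[22]
#5 0x12d→b18/s2 L1-HIT; vc=[22]
#6 0x47→b4/s0 MISS; vc=[22]
#7 0x41→b4/s0 L1-HIT; vc=[22]
#8 0x4e→b4/s0 L1-HIT; vc=[22]
#9 0x129→b18/s2 L1-HIT; vc=[22]
#10 0x1ae→b26/s2 MISS; vc=[22,18]
#11 0x164→b22/s2 VC-HIT; vc=[26,18]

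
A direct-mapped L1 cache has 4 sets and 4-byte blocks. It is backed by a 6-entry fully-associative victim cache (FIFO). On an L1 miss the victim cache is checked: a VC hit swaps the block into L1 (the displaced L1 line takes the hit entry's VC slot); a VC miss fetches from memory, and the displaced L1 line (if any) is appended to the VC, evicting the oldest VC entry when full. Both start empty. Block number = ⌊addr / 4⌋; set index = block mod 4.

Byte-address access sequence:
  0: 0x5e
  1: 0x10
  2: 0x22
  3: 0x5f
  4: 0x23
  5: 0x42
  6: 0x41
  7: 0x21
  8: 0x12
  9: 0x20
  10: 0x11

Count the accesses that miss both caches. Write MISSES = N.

0: 0x5e (blk 23, set 3) → MISS  vc=[]
1: 0x10 (blk 4, set 0) → MISS  vc=[]
2: 0x22 (blk 8, set 0) → MISS  vc=[4]
3: 0x5f (blk 23, set 3) → L1-HIT  vc=[4]
4: 0x23 (blk 8, set 0) → L1-HIT  vc=[4]
5: 0x42 (blk 16, set 0) → MISS  vc=[4, 8]
6: 0x41 (blk 16, set 0) → L1-HIT  vc=[4, 8]
7: 0x21 (blk 8, set 0) → VC-HIT  vc=[4, 16]
8: 0x12 (blk 4, set 0) → VC-HIT  vc=[8, 16]
9: 0x20 (blk 8, set 0) → VC-HIT  vc=[4, 16]
10: 0x11 (blk 4, set 0) → VC-HIT  vc=[8, 16]

MISSES = 4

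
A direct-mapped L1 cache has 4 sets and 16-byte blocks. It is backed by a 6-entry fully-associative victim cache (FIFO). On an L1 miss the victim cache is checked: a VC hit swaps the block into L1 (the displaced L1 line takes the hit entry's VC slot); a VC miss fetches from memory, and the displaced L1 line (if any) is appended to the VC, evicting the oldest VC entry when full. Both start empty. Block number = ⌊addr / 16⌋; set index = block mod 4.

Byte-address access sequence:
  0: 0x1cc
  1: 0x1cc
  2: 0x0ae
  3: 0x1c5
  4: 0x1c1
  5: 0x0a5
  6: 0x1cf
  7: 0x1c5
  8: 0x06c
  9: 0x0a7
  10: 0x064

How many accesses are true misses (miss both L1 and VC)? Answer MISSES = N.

MISSES = 3

0: 0x1cc (blk 28, set 0) → MISS  vc=[]
1: 0x1cc (blk 28, set 0) → L1-HIT  vc=[]
2: 0xae (blk 10, set 2) → MISS  vc=[]
3: 0x1c5 (blk 28, set 0) → L1-HIT  vc=[]
4: 0x1c1 (blk 28, set 0) → L1-HIT  vc=[]
5: 0xa5 (blk 10, set 2) → L1-HIT  vc=[]
6: 0x1cf (blk 28, set 0) → L1-HIT  vc=[]
7: 0x1c5 (blk 28, set 0) → L1-HIT  vc=[]
8: 0x6c (blk 6, set 2) → MISS  vc=[10]
9: 0xa7 (blk 10, set 2) → VC-HIT  vc=[6]
10: 0x64 (blk 6, set 2) → VC-HIT  vc=[10]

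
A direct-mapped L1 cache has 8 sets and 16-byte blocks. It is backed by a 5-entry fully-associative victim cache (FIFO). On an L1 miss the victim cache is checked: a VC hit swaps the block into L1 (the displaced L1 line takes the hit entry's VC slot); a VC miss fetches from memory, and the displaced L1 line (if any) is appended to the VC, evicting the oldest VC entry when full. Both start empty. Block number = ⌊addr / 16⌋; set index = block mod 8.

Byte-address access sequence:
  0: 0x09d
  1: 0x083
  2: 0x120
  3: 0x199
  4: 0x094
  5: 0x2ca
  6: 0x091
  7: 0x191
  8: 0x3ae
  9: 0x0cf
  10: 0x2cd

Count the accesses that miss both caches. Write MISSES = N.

MISSES = 7

0: 0x9d (blk 9, set 1) → MISS  vc=[]
1: 0x83 (blk 8, set 0) → MISS  vc=[]
2: 0x120 (blk 18, set 2) → MISS  vc=[]
3: 0x199 (blk 25, set 1) → MISS  vc=[9]
4: 0x94 (blk 9, set 1) → VC-HIT  vc=[25]
5: 0x2ca (blk 44, set 4) → MISS  vc=[25]
6: 0x91 (blk 9, set 1) → L1-HIT  vc=[25]
7: 0x191 (blk 25, set 1) → VC-HIT  vc=[9]
8: 0x3ae (blk 58, set 2) → MISS  vc=[9, 18]
9: 0xcf (blk 12, set 4) → MISS  vc=[9, 18, 44]
10: 0x2cd (blk 44, set 4) → VC-HIT  vc=[9, 18, 12]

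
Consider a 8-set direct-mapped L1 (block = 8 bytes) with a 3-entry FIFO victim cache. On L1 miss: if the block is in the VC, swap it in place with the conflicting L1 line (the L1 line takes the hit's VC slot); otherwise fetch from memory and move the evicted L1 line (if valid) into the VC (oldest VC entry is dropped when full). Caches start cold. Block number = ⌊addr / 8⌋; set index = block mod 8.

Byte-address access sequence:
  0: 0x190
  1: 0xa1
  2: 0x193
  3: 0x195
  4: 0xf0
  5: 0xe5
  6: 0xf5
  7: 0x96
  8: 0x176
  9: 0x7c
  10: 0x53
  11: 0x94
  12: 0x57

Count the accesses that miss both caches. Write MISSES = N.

0: 0x190 (blk 50, set 2) → MISS  vc=[]
1: 0xa1 (blk 20, set 4) → MISS  vc=[]
2: 0x193 (blk 50, set 2) → L1-HIT  vc=[]
3: 0x195 (blk 50, set 2) → L1-HIT  vc=[]
4: 0xf0 (blk 30, set 6) → MISS  vc=[]
5: 0xe5 (blk 28, set 4) → MISS  vc=[20]
6: 0xf5 (blk 30, set 6) → L1-HIT  vc=[20]
7: 0x96 (blk 18, set 2) → MISS  vc=[20, 50]
8: 0x176 (blk 46, set 6) → MISS  vc=[20, 50, 30]
9: 0x7c (blk 15, set 7) → MISS  vc=[20, 50, 30]
10: 0x53 (blk 10, set 2) → MISS  vc=[50, 30, 18]
11: 0x94 (blk 18, set 2) → VC-HIT  vc=[50, 30, 10]
12: 0x57 (blk 10, set 2) → VC-HIT  vc=[50, 30, 18]

MISSES = 8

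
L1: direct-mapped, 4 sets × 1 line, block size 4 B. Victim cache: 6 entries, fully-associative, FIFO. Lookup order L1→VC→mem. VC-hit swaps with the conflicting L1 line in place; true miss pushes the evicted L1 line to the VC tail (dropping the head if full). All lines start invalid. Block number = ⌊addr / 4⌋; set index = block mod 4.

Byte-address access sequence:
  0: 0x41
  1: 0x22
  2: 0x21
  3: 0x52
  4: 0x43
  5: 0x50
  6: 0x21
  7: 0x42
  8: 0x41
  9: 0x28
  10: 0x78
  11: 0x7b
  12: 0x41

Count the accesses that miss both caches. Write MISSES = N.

MISSES = 5

0: 0x41 (blk 16, set 0) → MISS  vc=[]
1: 0x22 (blk 8, set 0) → MISS  vc=[16]
2: 0x21 (blk 8, set 0) → L1-HIT  vc=[16]
3: 0x52 (blk 20, set 0) → MISS  vc=[16, 8]
4: 0x43 (blk 16, set 0) → VC-HIT  vc=[20, 8]
5: 0x50 (blk 20, set 0) → VC-HIT  vc=[16, 8]
6: 0x21 (blk 8, set 0) → VC-HIT  vc=[16, 20]
7: 0x42 (blk 16, set 0) → VC-HIT  vc=[8, 20]
8: 0x41 (blk 16, set 0) → L1-HIT  vc=[8, 20]
9: 0x28 (blk 10, set 2) → MISS  vc=[8, 20]
10: 0x78 (blk 30, set 2) → MISS  vc=[8, 20, 10]
11: 0x7b (blk 30, set 2) → L1-HIT  vc=[8, 20, 10]
12: 0x41 (blk 16, set 0) → L1-HIT  vc=[8, 20, 10]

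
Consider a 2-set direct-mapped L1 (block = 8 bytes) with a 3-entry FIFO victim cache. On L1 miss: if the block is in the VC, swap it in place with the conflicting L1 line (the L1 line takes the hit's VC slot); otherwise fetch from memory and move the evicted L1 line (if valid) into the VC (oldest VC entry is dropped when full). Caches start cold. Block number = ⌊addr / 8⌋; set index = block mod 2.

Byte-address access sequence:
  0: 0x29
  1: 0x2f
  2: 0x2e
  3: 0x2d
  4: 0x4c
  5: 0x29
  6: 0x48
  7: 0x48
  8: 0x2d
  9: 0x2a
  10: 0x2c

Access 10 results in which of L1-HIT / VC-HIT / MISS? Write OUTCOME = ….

#0 0x29→b5/s1 MISS; vc=[]
#1 0x2f→b5/s1 L1-HIT; vc=[]
#2 0x2e→b5/s1 L1-HIT; vc=[]
#3 0x2d→b5/s1 L1-HIT; vc=[]
#4 0x4c→b9/s1 MISS; vc=[5]
#5 0x29→b5/s1 VC-HIT; vc=[9]
#6 0x48→b9/s1 VC-HIT; vc=[5]
#7 0x48→b9/s1 L1-HIT; vc=[5]
#8 0x2d→b5/s1 VC-HIT; vc=[9]
#9 0x2a→b5/s1 L1-HIT; vc=[9]
#10 0x2c→b5/s1 L1-HIT; vc=[9]

OUTCOME = L1-HIT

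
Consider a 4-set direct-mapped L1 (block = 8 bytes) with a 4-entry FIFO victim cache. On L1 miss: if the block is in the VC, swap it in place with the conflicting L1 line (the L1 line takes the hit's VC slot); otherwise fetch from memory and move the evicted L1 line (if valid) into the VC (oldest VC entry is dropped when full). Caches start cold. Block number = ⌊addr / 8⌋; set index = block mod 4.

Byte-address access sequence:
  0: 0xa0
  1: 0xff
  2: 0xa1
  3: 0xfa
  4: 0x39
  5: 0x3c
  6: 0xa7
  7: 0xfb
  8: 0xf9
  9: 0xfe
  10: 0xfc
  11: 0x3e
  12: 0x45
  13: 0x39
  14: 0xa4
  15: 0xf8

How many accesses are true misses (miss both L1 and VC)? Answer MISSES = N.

MISSES = 4

0: 0xa0 (blk 20, set 0) → MISS  vc=[]
1: 0xff (blk 31, set 3) → MISS  vc=[]
2: 0xa1 (blk 20, set 0) → L1-HIT  vc=[]
3: 0xfa (blk 31, set 3) → L1-HIT  vc=[]
4: 0x39 (blk 7, set 3) → MISS  vc=[31]
5: 0x3c (blk 7, set 3) → L1-HIT  vc=[31]
6: 0xa7 (blk 20, set 0) → L1-HIT  vc=[31]
7: 0xfb (blk 31, set 3) → VC-HIT  vc=[7]
8: 0xf9 (blk 31, set 3) → L1-HIT  vc=[7]
9: 0xfe (blk 31, set 3) → L1-HIT  vc=[7]
10: 0xfc (blk 31, set 3) → L1-HIT  vc=[7]
11: 0x3e (blk 7, set 3) → VC-HIT  vc=[31]
12: 0x45 (blk 8, set 0) → MISS  vc=[31, 20]
13: 0x39 (blk 7, set 3) → L1-HIT  vc=[31, 20]
14: 0xa4 (blk 20, set 0) → VC-HIT  vc=[31, 8]
15: 0xf8 (blk 31, set 3) → VC-HIT  vc=[7, 8]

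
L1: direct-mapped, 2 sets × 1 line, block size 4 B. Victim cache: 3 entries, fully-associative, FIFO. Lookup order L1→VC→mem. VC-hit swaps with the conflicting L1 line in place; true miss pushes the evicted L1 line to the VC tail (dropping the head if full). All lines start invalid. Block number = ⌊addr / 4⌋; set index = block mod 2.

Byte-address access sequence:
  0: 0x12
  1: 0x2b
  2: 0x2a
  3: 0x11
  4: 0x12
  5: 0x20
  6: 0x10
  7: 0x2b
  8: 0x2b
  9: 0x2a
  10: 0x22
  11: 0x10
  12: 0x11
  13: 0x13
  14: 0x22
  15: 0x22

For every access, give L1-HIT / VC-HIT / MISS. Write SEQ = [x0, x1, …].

SEQ = [MISS, MISS, L1-HIT, VC-HIT, L1-HIT, MISS, VC-HIT, VC-HIT, L1-HIT, L1-HIT, VC-HIT, VC-HIT, L1-HIT, L1-HIT, VC-HIT, L1-HIT]

#0 0x12→b4/s0 MISS; vc=[]
#1 0x2b→b10/s0 MISS; vc=[4]
#2 0x2a→b10/s0 L1-HIT; vc=[4]
#3 0x11→b4/s0 VC-HIT; vc=[10]
#4 0x12→b4/s0 L1-HIT; vc=[10]
#5 0x20→b8/s0 MISS; vc=[10,4]
#6 0x10→b4/s0 VC-HIT; vc=[10,8]
#7 0x2b→b10/s0 VC-HIT; vc=[4,8]
#8 0x2b→b10/s0 L1-HIT; vc=[4,8]
#9 0x2a→b10/s0 L1-HIT; vc=[4,8]
#10 0x22→b8/s0 VC-HIT; vc=[4,10]
#11 0x10→b4/s0 VC-HIT; vc=[8,10]
#12 0x11→b4/s0 L1-HIT; vc=[8,10]
#13 0x13→b4/s0 L1-HIT; vc=[8,10]
#14 0x22→b8/s0 VC-HIT; vc=[4,10]
#15 0x22→b8/s0 L1-HIT; vc=[4,10]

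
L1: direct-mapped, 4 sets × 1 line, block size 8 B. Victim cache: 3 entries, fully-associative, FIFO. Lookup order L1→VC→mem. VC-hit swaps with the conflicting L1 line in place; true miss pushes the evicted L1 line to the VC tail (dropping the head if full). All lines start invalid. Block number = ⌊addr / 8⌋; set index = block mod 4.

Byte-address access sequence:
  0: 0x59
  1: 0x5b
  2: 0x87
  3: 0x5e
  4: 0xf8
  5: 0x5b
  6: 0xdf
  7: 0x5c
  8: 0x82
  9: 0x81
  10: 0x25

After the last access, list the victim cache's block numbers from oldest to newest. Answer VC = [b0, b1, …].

VC = [31, 27, 16]

#0 0x59→b11/s3 MISS; vc=[]
#1 0x5b→b11/s3 L1-HIT; vc=[]
#2 0x87→b16/s0 MISS; vc=[]
#3 0x5e→b11/s3 L1-HIT; vc=[]
#4 0xf8→b31/s3 MISS; vc=[11]
#5 0x5b→b11/s3 VC-HIT; vc=[31]
#6 0xdf→b27/s3 MISS; vc=[31,11]
#7 0x5c→b11/s3 VC-HIT; vc=[31,27]
#8 0x82→b16/s0 L1-HIT; vc=[31,27]
#9 0x81→b16/s0 L1-HIT; vc=[31,27]
#10 0x25→b4/s0 MISS; vc=[31,27,16]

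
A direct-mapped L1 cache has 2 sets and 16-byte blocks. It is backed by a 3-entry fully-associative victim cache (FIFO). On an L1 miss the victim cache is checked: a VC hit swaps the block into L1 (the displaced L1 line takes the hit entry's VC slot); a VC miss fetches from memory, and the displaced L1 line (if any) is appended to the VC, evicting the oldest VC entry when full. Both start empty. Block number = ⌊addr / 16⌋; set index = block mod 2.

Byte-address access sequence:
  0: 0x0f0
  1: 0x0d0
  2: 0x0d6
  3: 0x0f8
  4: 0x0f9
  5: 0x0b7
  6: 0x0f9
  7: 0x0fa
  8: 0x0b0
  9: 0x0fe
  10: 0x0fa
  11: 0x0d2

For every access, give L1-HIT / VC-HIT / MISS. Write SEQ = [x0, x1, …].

  [0] addr=0xf0 blk=15 s=1: MISS | VC []
  [1] addr=0xd0 blk=13 s=1: MISS | VC [15]
  [2] addr=0xd6 blk=13 s=1: L1-HIT | VC [15]
  [3] addr=0xf8 blk=15 s=1: VC-HIT | VC [13]
  [4] addr=0xf9 blk=15 s=1: L1-HIT | VC [13]
  [5] addr=0xb7 blk=11 s=1: MISS | VC [13, 15]
  [6] addr=0xf9 blk=15 s=1: VC-HIT | VC [13, 11]
  [7] addr=0xfa blk=15 s=1: L1-HIT | VC [13, 11]
  [8] addr=0xb0 blk=11 s=1: VC-HIT | VC [13, 15]
  [9] addr=0xfe blk=15 s=1: VC-HIT | VC [13, 11]
  [10] addr=0xfa blk=15 s=1: L1-HIT | VC [13, 11]
  [11] addr=0xd2 blk=13 s=1: VC-HIT | VC [15, 11]

SEQ = [MISS, MISS, L1-HIT, VC-HIT, L1-HIT, MISS, VC-HIT, L1-HIT, VC-HIT, VC-HIT, L1-HIT, VC-HIT]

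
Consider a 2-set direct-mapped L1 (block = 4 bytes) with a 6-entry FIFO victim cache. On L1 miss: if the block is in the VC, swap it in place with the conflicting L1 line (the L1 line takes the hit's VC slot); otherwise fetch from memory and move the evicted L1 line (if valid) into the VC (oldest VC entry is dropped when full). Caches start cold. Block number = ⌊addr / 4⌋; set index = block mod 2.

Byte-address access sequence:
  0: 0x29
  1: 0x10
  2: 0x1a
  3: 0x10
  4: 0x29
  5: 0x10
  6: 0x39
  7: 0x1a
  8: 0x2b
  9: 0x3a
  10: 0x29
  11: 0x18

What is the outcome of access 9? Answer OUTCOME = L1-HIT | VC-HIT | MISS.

OUTCOME = VC-HIT

0: 0x29 (blk 10, set 0) → MISS  vc=[]
1: 0x10 (blk 4, set 0) → MISS  vc=[10]
2: 0x1a (blk 6, set 0) → MISS  vc=[10, 4]
3: 0x10 (blk 4, set 0) → VC-HIT  vc=[10, 6]
4: 0x29 (blk 10, set 0) → VC-HIT  vc=[4, 6]
5: 0x10 (blk 4, set 0) → VC-HIT  vc=[10, 6]
6: 0x39 (blk 14, set 0) → MISS  vc=[10, 6, 4]
7: 0x1a (blk 6, set 0) → VC-HIT  vc=[10, 14, 4]
8: 0x2b (blk 10, set 0) → VC-HIT  vc=[6, 14, 4]
9: 0x3a (blk 14, set 0) → VC-HIT  vc=[6, 10, 4]
10: 0x29 (blk 10, set 0) → VC-HIT  vc=[6, 14, 4]
11: 0x18 (blk 6, set 0) → VC-HIT  vc=[10, 14, 4]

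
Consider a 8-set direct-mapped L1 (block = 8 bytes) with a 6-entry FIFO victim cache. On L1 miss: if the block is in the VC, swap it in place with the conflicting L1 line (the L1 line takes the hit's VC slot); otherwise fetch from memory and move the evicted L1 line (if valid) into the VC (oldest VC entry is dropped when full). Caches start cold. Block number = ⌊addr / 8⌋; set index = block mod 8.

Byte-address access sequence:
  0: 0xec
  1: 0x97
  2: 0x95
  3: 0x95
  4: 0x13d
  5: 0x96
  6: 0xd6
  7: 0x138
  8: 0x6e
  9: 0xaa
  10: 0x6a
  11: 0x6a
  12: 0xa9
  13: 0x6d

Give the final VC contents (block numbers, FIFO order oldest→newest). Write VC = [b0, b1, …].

0: 0xec (blk 29, set 5) → MISS  vc=[]
1: 0x97 (blk 18, set 2) → MISS  vc=[]
2: 0x95 (blk 18, set 2) → L1-HIT  vc=[]
3: 0x95 (blk 18, set 2) → L1-HIT  vc=[]
4: 0x13d (blk 39, set 7) → MISS  vc=[]
5: 0x96 (blk 18, set 2) → L1-HIT  vc=[]
6: 0xd6 (blk 26, set 2) → MISS  vc=[18]
7: 0x138 (blk 39, set 7) → L1-HIT  vc=[18]
8: 0x6e (blk 13, set 5) → MISS  vc=[18, 29]
9: 0xaa (blk 21, set 5) → MISS  vc=[18, 29, 13]
10: 0x6a (blk 13, set 5) → VC-HIT  vc=[18, 29, 21]
11: 0x6a (blk 13, set 5) → L1-HIT  vc=[18, 29, 21]
12: 0xa9 (blk 21, set 5) → VC-HIT  vc=[18, 29, 13]
13: 0x6d (blk 13, set 5) → VC-HIT  vc=[18, 29, 21]

VC = [18, 29, 21]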